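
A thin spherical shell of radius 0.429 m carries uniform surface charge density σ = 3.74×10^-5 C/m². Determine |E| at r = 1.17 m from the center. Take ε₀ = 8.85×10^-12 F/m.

|E| = 5.68×10^5 N/C

Use a concentric Gaussian sphere at r = 1.17 m (r > 0.429 m).
The entire shell is enclosed: Q_enc = σ·4πR² = (3.74×10^-5)·4π·(0.429)² = 8.65×10^-5 C.
Gauss's law: E·4πr² = Q_enc/ε₀.
E = |Q_enc|/(4πε₀r²) = (8.65×10^-5)/(4π·8.85×10^-12·(1.17)²) = 5.68×10^5 N/C.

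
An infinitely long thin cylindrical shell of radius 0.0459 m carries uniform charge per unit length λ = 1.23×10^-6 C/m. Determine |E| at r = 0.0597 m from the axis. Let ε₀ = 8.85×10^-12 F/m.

Choose a coaxial cylinder of radius r = 0.0597 m (arbitrary length L) as the Gaussian surface (r > 0.0459 m).
The full line charge is enclosed: λ_enc = 1.23e-6 C/m.
Since E is radial and uniform over the curved surface, Φ = E·2πrL = Q_enc/ε₀ = λ_enc L/ε₀.
E = |λ_enc|/(2πε₀r) = (1.23×10^-6)/(2π·8.85×10^-12·0.0597) = 3.71×10^5 N/C.

3.71e5 N/C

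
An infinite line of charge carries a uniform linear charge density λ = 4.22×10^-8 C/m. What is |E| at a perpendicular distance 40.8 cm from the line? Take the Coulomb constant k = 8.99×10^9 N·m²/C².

|E| ≈ 1.86e3 N/C

By cylindrical symmetry E is radial; use a coaxial Gaussian cylinder of radius 40.8 cm and length L.
Q_enc = λL, so λ_enc = 4.22×10^-8 C/m.
Since E is radial and uniform over the curved surface, Φ = E·2πrL = Q_enc/ε₀ = λ_enc L/ε₀.
E = 2k|λ_enc|/r = 2(8.99×10^9)(4.22×10^-8)/(0.408) = 1.86×10^3 N/C.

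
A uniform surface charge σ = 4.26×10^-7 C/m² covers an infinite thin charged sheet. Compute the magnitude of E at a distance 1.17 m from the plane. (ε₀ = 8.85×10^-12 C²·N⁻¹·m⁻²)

2.41e4 N/C

Choose a cylindrical pillbox piercing the sheet, end faces (area A) parallel to it.
Only the two end caps contribute flux: Φ = 2EA. With Q_enc = σA, Gauss's law gives E = |σ|/(2ε₀).
E = |σ|/(2ε₀) = (4.26×10^-7)/(2·8.85×10^-12) = 2.41×10^4 N/C.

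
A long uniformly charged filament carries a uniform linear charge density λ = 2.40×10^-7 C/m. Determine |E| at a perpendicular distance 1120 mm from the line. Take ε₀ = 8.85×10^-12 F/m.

|E| = 3.85×10^3 N/C

Choose a coaxial cylinder of radius r = 1120 mm (arbitrary length L) as the Gaussian surface.
Q_enc = λL, so λ_enc = 2.40e-7 C/m.
Gauss's law: E·2πrL = λ_enc L/ε₀.
E = |λ_enc|/(2πε₀r) = (2.40×10^-7)/(2π·8.85×10^-12·1.12) = 3.85×10^3 N/C.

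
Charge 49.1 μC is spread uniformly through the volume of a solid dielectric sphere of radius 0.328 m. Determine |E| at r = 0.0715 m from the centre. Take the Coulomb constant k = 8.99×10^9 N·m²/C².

|E| ≈ 8.94e5 V/m

Use a concentric Gaussian sphere at r = 0.0715 m (r < R).
Only the charge within r is enclosed: Q_enc = Q·(r/R)³ = (49.1 μC)·(0.0715 m/0.328 m)³ = 5.086e-7 C.
By Gauss's law, ∮E·dA = E·4πr² = Q_enc/ε₀.
E = k|Q_enc|/r² = (8.99×10^9)(5.086e-7)/(0.0715)² = 8.94×10^5 N/C.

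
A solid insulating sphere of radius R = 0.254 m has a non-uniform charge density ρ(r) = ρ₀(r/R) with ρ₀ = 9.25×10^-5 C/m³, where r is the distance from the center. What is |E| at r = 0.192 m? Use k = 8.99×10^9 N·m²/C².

E = 3.79×10^5 N/C

Symmetry ⇒ E = E(r) r̂. Gaussian sphere of radius r = 0.192 m (r < R).
Integrate the density: Q_enc = 4π ∫₀^r ρ₀(r'/R)^1 r'² dr' = 4πρ₀ r^4/(4·R) = 1.555×10^-6 C.
By Gauss's law, ∮E·dA = E·4πr² = Q_enc/ε₀.
E = k|Q_enc|/r² = (8.99×10^9)(1.555e-6)/(0.192)² = 3.79×10^5 N/C.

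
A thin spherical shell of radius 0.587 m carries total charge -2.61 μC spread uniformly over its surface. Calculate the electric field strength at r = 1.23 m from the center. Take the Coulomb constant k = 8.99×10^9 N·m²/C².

By spherical symmetry E is radial; choose a Gaussian sphere of radius r = 1.23 m (r > 0.587 m).
The entire shell is enclosed: Q_enc = -2.61×10^-6 C.
Gauss's law: E·4πr² = Q_enc/ε₀.
E = k|Q_enc|/r² = (8.99×10^9)(2.61×10^-6)/(1.23)² = 1.55e4 N/C.

E ≈ 1.55×10^4 N/C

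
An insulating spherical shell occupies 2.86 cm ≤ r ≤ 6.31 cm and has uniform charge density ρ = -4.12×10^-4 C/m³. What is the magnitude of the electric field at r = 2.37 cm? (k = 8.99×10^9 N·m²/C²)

|E| = 0 V/m

By spherical symmetry E is radial; choose a Gaussian sphere of radius r = 2.37 cm (r < 2.86 cm, inside the empty cavity).
Q_enc = 0 (all charge lies at larger r); Gauss's law gives E = 0.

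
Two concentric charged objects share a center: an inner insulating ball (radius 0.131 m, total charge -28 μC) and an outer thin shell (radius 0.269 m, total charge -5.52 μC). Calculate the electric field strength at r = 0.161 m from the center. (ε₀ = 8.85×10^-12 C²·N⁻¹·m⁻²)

Take a concentric spherical Gaussian surface of radius r = 0.161 m (between the bodies, 0.131 m < r < 0.269 m).
Only the inner charge is enclosed; the outer shell contributes nothing inside itself. Q_enc = -28 μC = -2.80×10^-5 C.
Since E is radial and uniform over the Gaussian sphere, Φ = E·4πr² = Q_enc/ε₀.
E = |Q_enc|/(4πε₀r²) = (2.80×10^-5)/(4π·8.85×10^-12·(0.161)²) = 9.71×10^6 N/C.

E = 9.71e6 N/C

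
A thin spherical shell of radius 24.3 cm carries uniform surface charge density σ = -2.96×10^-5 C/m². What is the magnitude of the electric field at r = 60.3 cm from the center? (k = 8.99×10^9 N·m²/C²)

|E| ≈ 5.43×10^5 N/C

Take a concentric spherical Gaussian surface of radius r = 60.3 cm (r > 24.3 cm).
The entire shell is enclosed: Q_enc = σ·4πR² = (-2.96×10^-5)·4π·(0.243)² = -2.196×10^-5 C.
Gauss's law: E·4πr² = Q_enc/ε₀.
E = k|Q_enc|/r² = (8.99×10^9)(2.196e-5)/(0.603)² = 5.43e5 N/C.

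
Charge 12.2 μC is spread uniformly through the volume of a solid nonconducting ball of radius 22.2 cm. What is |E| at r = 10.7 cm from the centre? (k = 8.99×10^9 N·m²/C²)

Symmetry ⇒ E = E(r) r̂. Gaussian sphere of radius r = 10.7 cm (r < R).
For a uniform sphere the enclosed fraction is (r/R)³, so Q_enc = (12.2 μC)(0.107/0.222)³ = 1.366e-6 C.
By Gauss's law, ∮E·dA = E·4πr² = Q_enc/ε₀.
E = k|Q_enc|/r² = (8.99×10^9)(1.366e-6)/(0.107)² = 1.07×10^6 N/C.

E = 1.07e6 V/m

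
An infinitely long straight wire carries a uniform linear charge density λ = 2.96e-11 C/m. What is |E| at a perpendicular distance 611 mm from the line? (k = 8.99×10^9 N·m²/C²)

|E| = 0.871 V/m

Coaxial Gaussian cylinder, radius r = 611 mm, length L.
Q_enc = λL, so λ_enc = 2.96e-11 C/m.
Gauss's law: E·2πrL = λ_enc L/ε₀.
E = 2k|λ_enc|/r = 2(8.99×10^9)(2.96×10^-11)/(0.611) = 0.871 N/C.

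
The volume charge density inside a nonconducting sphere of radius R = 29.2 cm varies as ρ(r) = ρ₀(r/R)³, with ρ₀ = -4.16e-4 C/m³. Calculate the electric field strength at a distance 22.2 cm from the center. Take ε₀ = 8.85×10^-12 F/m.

|E| = 7.64e5 V/m

Take a concentric spherical Gaussian surface of radius r = 22.2 cm (r < R).
Integrate the density: Q_enc = 4π ∫₀^r ρ₀(r'/R)^3 r'² dr' = 4πρ₀ r^6/(6·R³) = -4.189e-6 C.
Gauss's law: E·4πr² = Q_enc/ε₀.
E = |Q_enc|/(4πε₀r²) = (4.189×10^-6)/(4π·8.85×10^-12·(0.222)²) = 7.64×10^5 N/C.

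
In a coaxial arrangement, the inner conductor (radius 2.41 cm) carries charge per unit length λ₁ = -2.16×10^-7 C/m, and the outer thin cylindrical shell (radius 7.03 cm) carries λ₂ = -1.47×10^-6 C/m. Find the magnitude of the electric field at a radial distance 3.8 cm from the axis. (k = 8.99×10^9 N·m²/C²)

E ≈ 1.02×10^5 V/m

Coaxial Gaussian cylinder, radius r = 3.8 cm, length L (between the conductors, 2.41 cm < r < 7.03 cm).
Only the inner wire is enclosed; the outer shell contributes nothing inside itself. λ_enc = λ₁ = -2.16×10^-7 C/m.
Gauss's law: E·2πrL = λ_enc L/ε₀.
E = 2k|λ_enc|/r = 2(8.99×10^9)(2.16e-7)/(0.038) = 1.02×10^5 N/C.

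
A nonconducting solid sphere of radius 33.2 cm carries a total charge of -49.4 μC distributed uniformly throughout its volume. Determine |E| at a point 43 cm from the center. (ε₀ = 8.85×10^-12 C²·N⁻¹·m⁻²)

|E| = 2.40×10^6 V/m

Use a concentric Gaussian sphere at r = 43 cm (r > R, so the entire charge is enclosed).
Q_enc = -49.4 μC = -4.94×10^-5 C.
Applying ∮E·dA = Q_enc/ε₀ with Φ = E(4πr²):
E = |Q_enc|/(4πε₀r²) = (4.94×10^-5)/(4π·8.85×10^-12·(0.43)²) = 2.40×10^6 N/C.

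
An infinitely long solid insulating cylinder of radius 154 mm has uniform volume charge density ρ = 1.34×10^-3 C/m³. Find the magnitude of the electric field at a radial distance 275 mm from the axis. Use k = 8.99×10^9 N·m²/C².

|E| ≈ 6.53×10^6 N/C

Choose a coaxial cylinder of radius r = 275 mm (arbitrary length L) as the Gaussian surface (r > 154 mm, full cross-section enclosed).
λ_enc = ρ·πR² = (1.34×10^-3)π(0.154)² = 9.984e-5 C/m.
By Gauss's law (flux through the curved wall only), E·2πrL = λ_enc L/ε₀.
E = 2k|λ_enc|/r = 2(8.99×10^9)(9.984e-5)/(0.275) = 6.53×10^6 N/C.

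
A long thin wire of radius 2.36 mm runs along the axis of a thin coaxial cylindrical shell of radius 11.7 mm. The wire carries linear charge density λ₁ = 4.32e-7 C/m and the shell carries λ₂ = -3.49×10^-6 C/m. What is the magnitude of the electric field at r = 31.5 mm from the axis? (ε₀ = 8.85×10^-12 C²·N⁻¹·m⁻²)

E = 1.75×10^6 N/C

Coaxial Gaussian cylinder, radius r = 31.5 mm, length L (r > 11.7 mm, enclosing both).
λ_enc = λ₁ + λ₂ = (4.32e-7) + (-3.49×10^-6) = -3.058×10^-6 C/m.
Applying ∮E·dA = Q_enc/ε₀ with the end caps contributing no flux:
E = |λ_enc|/(2πε₀r) = (3.058e-6)/(2π·8.85×10^-12·0.0315) = 1.75×10^6 N/C.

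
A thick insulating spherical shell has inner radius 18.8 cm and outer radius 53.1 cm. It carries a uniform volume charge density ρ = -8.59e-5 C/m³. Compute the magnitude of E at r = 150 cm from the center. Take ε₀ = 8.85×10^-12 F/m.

Take a concentric spherical Gaussian surface of radius r = 150 cm (r > 53.1 cm, enclosing the whole shell).
Q_enc = ρ·(4π/3)(b³ − a³) = (-8.59e-5)·(4π/3)·((0.531)³ − (0.188)³) = -5.148e-5 C.
Since E is radial and uniform over the Gaussian sphere, Φ = E·4πr² = Q_enc/ε₀.
E = |Q_enc|/(4πε₀r²) = (5.148×10^-5)/(4π·8.85×10^-12·(1.5)²) = 2.06×10^5 N/C.

2.06×10^5 N/C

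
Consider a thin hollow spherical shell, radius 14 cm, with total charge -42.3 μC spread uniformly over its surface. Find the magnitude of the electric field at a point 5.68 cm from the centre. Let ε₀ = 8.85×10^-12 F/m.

E = 0 (no enclosed charge)

Take a concentric spherical Gaussian surface of radius r = 5.68 cm (inside the shell, r < 14 cm).
All the charge is outside the Gaussian surface: Q_enc = 0, hence E = 0 everywhere inside the shell.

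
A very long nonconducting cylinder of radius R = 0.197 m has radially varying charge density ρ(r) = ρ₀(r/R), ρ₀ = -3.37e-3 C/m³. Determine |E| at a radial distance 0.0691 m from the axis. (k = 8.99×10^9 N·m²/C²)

Choose a coaxial cylinder of radius r = 0.0691 m (arbitrary length L) as the Gaussian surface (r < R).
Integrating ρ over the cross-section to radius r: λ_enc = (2πρ₀/R) ∫₀^r r'^2 dr' = 2πρ₀ r^3/(3·R) = -1.182e-5 C/m.
By Gauss's law (flux through the curved wall only), E·2πrL = λ_enc L/ε₀.
E = 2k|λ_enc|/r = 2(8.99×10^9)(1.182×10^-5)/(0.0691) = 3.08×10^6 N/C.

3.08×10^6 V/m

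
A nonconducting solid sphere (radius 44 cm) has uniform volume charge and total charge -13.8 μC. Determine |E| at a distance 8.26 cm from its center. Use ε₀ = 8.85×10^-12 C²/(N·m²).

E ≈ 1.20e5 N/C

Symmetry ⇒ E = E(r) r̂. Gaussian sphere of radius r = 8.26 cm (r < R).
For a uniform sphere the enclosed fraction is (r/R)³, so Q_enc = (-13.8 μC)(0.0826/0.44)³ = -9.13e-8 C.
Applying ∮E·dA = Q_enc/ε₀ with Φ = E(4πr²):
E = |Q_enc|/(4πε₀r²) = (9.13e-8)/(4π·8.85×10^-12·(0.0826)²) = 1.20×10^5 N/C.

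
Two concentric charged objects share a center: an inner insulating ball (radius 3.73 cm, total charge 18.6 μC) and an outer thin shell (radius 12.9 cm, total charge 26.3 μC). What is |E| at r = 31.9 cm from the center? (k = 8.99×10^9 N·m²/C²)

Symmetry ⇒ E = E(r) r̂. Gaussian sphere of radius r = 31.9 cm (r > 12.9 cm, enclosing both).
Q_enc = (18.6 μC) + (26.3 μC) = 4.49×10^-5 C.
Applying ∮E·dA = Q_enc/ε₀ with Φ = E(4πr²):
E = k|Q_enc|/r² = (8.99×10^9)(4.49×10^-5)/(0.319)² = 3.97e6 N/C.

3.97×10^6 V/m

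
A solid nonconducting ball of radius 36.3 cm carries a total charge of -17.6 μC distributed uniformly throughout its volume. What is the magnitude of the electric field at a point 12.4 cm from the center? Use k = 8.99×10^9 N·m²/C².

Use a concentric Gaussian sphere at r = 12.4 cm (r < R).
For a uniform sphere the enclosed fraction is (r/R)³, so Q_enc = (-17.6 μC)(0.124/0.363)³ = -7.015e-7 C.
Gauss's law: E·4πr² = Q_enc/ε₀.
E = k|Q_enc|/r² = (8.99×10^9)(7.015×10^-7)/(0.124)² = 4.10×10^5 N/C.

|E| ≈ 4.10e5 V/m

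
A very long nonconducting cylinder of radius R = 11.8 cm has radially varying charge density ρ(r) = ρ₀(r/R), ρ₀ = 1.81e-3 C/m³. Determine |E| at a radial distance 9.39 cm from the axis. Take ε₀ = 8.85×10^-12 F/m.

|E| ≈ 5.09e6 N/C

Coaxial Gaussian cylinder, radius r = 9.39 cm, length L (r < R).
λ_enc = ∫₀^r ρ(r')·2πr' dr' = (2πρ₀/R)·r^3/3 = 2.66×10^-5 C/m.
Since E is radial and uniform over the curved surface, Φ = E·2πrL = Q_enc/ε₀ = λ_enc L/ε₀.
E = |λ_enc|/(2πε₀r) = (2.66×10^-5)/(2π·8.85×10^-12·0.0939) = 5.09×10^6 N/C.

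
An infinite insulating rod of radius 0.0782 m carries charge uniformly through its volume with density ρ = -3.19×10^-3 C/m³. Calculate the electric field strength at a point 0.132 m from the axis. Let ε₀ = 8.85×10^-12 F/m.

|E| ≈ 8.35×10^6 N/C

Choose a coaxial cylinder of radius r = 0.132 m (arbitrary length L) as the Gaussian surface (r > 0.0782 m, full cross-section enclosed).
λ_enc = ρ·πR² = (-3.19×10^-3)π(0.0782)² = -6.128e-5 C/m.
Since E is radial and uniform over the curved surface, Φ = E·2πrL = Q_enc/ε₀ = λ_enc L/ε₀.
E = |λ_enc|/(2πε₀r) = (6.128e-5)/(2π·8.85×10^-12·0.132) = 8.35e6 N/C.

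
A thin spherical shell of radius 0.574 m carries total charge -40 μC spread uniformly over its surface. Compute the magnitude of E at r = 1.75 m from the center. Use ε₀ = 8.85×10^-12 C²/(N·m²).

E ≈ 1.17e5 V/m

Symmetry ⇒ E = E(r) r̂. Gaussian sphere of radius r = 1.75 m (r > 0.574 m).
The entire shell is enclosed: Q_enc = -4.00e-5 C.
By Gauss's law, ∮E·dA = E·4πr² = Q_enc/ε₀.
E = |Q_enc|/(4πε₀r²) = (4.00e-5)/(4π·8.85×10^-12·(1.75)²) = 1.17e5 N/C.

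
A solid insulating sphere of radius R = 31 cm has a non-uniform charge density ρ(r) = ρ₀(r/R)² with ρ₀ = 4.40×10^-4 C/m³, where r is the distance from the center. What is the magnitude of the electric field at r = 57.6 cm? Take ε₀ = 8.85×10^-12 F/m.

|E| = 8.93×10^5 N/C

By spherical symmetry E is radial; choose a Gaussian sphere of radius r = 57.6 cm (r > R, all charge enclosed).
Q_enc = 4π ∫₀^R ρ₀(r'/R)^2 r'² dr' = 4πρ₀R³/5 = 3.294×10^-5 C.
Gauss's law: E·4πr² = Q_enc/ε₀.
E = |Q_enc|/(4πε₀r²) = (3.294×10^-5)/(4π·8.85×10^-12·(0.576)²) = 8.93×10^5 N/C.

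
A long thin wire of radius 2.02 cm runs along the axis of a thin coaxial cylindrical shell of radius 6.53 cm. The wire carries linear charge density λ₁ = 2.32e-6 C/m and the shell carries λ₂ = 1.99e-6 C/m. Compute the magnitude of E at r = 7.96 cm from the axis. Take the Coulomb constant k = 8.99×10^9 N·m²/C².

Choose a coaxial cylinder of radius r = 7.96 cm (arbitrary length L) as the Gaussian surface (r > 6.53 cm, enclosing both).
λ_enc = λ₁ + λ₂ = (2.32e-6) + (1.99×10^-6) = 4.31e-6 C/m.
Since E is radial and uniform over the curved surface, Φ = E·2πrL = Q_enc/ε₀ = λ_enc L/ε₀.
E = 2k|λ_enc|/r = 2(8.99×10^9)(4.31×10^-6)/(0.0796) = 9.74e5 N/C.

|E| = 9.74×10^5 N/C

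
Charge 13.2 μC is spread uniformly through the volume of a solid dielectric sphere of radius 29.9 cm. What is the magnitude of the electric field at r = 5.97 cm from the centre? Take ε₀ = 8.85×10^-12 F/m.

|E| = 2.65×10^5 N/C

Take a concentric spherical Gaussian surface of radius r = 5.97 cm (r < R).
Only the charge within r is enclosed: Q_enc = Q·(r/R)³ = (13.2 μC)·(5.97 cm/29.9 cm)³ = 1.051e-7 C.
Gauss's law: E·4πr² = Q_enc/ε₀.
E = |Q_enc|/(4πε₀r²) = (1.051e-7)/(4π·8.85×10^-12·(0.0597)²) = 2.65×10^5 N/C.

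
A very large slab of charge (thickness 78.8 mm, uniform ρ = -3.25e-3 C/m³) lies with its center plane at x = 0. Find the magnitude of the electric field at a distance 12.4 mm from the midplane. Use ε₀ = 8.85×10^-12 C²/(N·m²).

|E| = 4.55×10^6 N/C

By symmetry E is perpendicular to the slab. A Gaussian pillbox from −12.4 mm to +12.4 mm (face area A) lies entirely within the slab.
Q_enc = ρ·(2x)·A and flux = 2EA, so 2EA = 2ρxA/ε₀ ⇒ E = |ρ|x/ε₀.
E = (3.25×10^-3)(0.0124)/(8.85×10^-12) = 4.55×10^6 N/C.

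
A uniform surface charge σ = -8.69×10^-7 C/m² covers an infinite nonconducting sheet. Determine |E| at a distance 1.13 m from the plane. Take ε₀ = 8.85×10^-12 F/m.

|E| = 4.91×10^4 N/C

By planar symmetry E is perpendicular to the sheet and uniform; use a Gaussian pillbox with flat faces of area A on each side of the sheet.
Flux Φ = 2EA and Q_enc = σA, so 2EA = σA/ε₀ ⇒ E = |σ|/(2ε₀), independent of distance.
E = |σ|/(2ε₀) = (8.69×10^-7)/(2·8.85×10^-12) = 4.91e4 N/C.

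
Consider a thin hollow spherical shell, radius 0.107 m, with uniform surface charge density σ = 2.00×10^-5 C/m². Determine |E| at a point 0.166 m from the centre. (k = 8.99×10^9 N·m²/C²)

E = 9.39×10^5 N/C

Use a concentric Gaussian sphere at r = 0.166 m (r > 0.107 m).
The entire shell is enclosed: Q_enc = σ·4πR² = (2.00×10^-5)·4π·(0.107)² = 2.877e-6 C.
By Gauss's law, ∮E·dA = E·4πr² = Q_enc/ε₀.
E = k|Q_enc|/r² = (8.99×10^9)(2.877e-6)/(0.166)² = 9.39×10^5 N/C.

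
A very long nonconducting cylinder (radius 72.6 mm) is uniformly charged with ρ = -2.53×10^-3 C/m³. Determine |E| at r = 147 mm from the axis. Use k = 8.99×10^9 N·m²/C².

Choose a coaxial cylinder of radius r = 147 mm (arbitrary length L) as the Gaussian surface (r > 72.6 mm, full cross-section enclosed).
λ_enc = ρ·πR² = (-2.53×10^-3)π(0.0726)² = -4.189×10^-5 C/m.
Since E is radial and uniform over the curved surface, Φ = E·2πrL = Q_enc/ε₀ = λ_enc L/ε₀.
E = 2k|λ_enc|/r = 2(8.99×10^9)(4.189×10^-5)/(0.147) = 5.12×10^6 N/C.

|E| = 5.12×10^6 N/C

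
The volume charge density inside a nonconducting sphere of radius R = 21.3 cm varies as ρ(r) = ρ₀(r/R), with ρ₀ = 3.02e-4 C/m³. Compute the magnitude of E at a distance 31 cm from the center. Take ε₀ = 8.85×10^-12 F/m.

Take a concentric spherical Gaussian surface of radius r = 31 cm (r > R, all charge enclosed).
Q_enc = 4π ∫₀^R ρ₀(r'/R)^1 r'² dr' = 4πρ₀R³/4 = 9.168e-6 C.
By Gauss's law, ∮E·dA = E·4πr² = Q_enc/ε₀.
E = |Q_enc|/(4πε₀r²) = (9.168×10^-6)/(4π·8.85×10^-12·(0.31)²) = 8.58×10^5 N/C.

E = 8.58×10^5 N/C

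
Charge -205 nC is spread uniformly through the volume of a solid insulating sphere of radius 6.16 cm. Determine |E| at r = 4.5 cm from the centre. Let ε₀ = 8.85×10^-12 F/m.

E ≈ 3.55e5 V/m

By spherical symmetry E is radial; choose a Gaussian sphere of radius r = 4.5 cm (r < R).
Only the charge within r is enclosed: Q_enc = Q·(r/R)³ = (-205 nC)·(4.5 cm/6.16 cm)³ = -7.992e-8 C.
By Gauss's law, ∮E·dA = E·4πr² = Q_enc/ε₀.
E = |Q_enc|/(4πε₀r²) = (7.992×10^-8)/(4π·8.85×10^-12·(0.045)²) = 3.55e5 N/C.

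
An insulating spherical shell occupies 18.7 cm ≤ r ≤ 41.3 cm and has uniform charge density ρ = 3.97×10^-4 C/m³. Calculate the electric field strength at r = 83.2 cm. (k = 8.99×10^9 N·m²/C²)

By spherical symmetry E is radial; choose a Gaussian sphere of radius r = 83.2 cm (r > 41.3 cm, enclosing the whole shell).
Q_enc = ρ·(4π/3)(b³ − a³) = (3.97×10^-4)·(4π/3)·((0.413)³ − (0.187)³) = 1.063e-4 C.
Applying ∮E·dA = Q_enc/ε₀ with Φ = E(4πr²):
E = k|Q_enc|/r² = (8.99×10^9)(1.063×10^-4)/(0.832)² = 1.38×10^6 N/C.

|E| = 1.38×10^6 N/C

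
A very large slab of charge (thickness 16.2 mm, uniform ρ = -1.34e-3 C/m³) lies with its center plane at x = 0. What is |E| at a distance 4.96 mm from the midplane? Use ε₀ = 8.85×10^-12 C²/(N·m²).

By symmetry E is perpendicular to the slab. A Gaussian pillbox from −4.96 mm to +4.96 mm (face area A) lies entirely within the slab.
Q_enc = ρ·(2x)·A and flux = 2EA, so 2EA = 2ρxA/ε₀ ⇒ E = |ρ|x/ε₀.
E = (1.34×10^-3)(0.00496)/(8.85×10^-12) = 7.51×10^5 N/C.

|E| ≈ 7.51×10^5 V/m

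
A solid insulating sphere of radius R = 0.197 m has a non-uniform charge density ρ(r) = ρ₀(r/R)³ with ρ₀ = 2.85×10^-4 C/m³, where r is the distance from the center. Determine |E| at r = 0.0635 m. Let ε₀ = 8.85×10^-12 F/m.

Symmetry ⇒ E = E(r) r̂. Gaussian sphere of radius r = 0.0635 m (r < R).
Q_enc = ∫₀^r ρ(r')·4πr'² dr' = (4πρ₀/R³) ∫₀^r r'^5 dr' = 4πρ₀ r^6/(6·R³) = 5.119×10^-9 C.
Gauss's law: E·4πr² = Q_enc/ε₀.
E = |Q_enc|/(4πε₀r²) = (5.119×10^-9)/(4π·8.85×10^-12·(0.0635)²) = 1.14×10^4 N/C.

|E| ≈ 1.14×10^4 N/C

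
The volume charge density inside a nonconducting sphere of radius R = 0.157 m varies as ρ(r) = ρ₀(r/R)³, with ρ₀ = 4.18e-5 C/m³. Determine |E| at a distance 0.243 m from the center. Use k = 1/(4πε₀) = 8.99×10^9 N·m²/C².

By spherical symmetry E is radial; choose a Gaussian sphere of radius r = 0.243 m (r > R, all charge enclosed).
Q_enc = 4π ∫₀^R ρ₀(r'/R)^3 r'² dr' = 4πρ₀R³/6 = 3.388×10^-7 C.
Gauss's law: E·4πr² = Q_enc/ε₀.
E = k|Q_enc|/r² = (8.99×10^9)(3.388×10^-7)/(0.243)² = 5.16e4 N/C.

5.16e4 N/C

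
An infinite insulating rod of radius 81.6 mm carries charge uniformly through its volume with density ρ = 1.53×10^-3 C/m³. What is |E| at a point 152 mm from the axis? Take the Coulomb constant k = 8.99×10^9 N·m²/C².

E ≈ 3.79e6 V/m

Take a coaxial cylindrical Gaussian surface of radius r = 152 mm and length L (r > 81.6 mm, full cross-section enclosed).
λ_enc = ρ·πR² = (1.53×10^-3)π(0.0816)² = 3.201e-5 C/m.
Gauss's law: E·2πrL = λ_enc L/ε₀.
E = 2k|λ_enc|/r = 2(8.99×10^9)(3.201e-5)/(0.152) = 3.79×10^6 N/C.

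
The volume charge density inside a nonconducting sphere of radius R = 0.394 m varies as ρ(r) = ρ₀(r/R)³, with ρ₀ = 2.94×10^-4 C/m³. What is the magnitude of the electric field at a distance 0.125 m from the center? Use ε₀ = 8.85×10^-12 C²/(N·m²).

Symmetry ⇒ E = E(r) r̂. Gaussian sphere of radius r = 0.125 m (r < R).
Q_enc = ∫₀^r ρ(r')·4πr'² dr' = (4πρ₀/R³) ∫₀^r r'^5 dr' = 4πρ₀ r^6/(6·R³) = 3.84×10^-8 C.
Since E is radial and uniform over the Gaussian sphere, Φ = E·4πr² = Q_enc/ε₀.
E = |Q_enc|/(4πε₀r²) = (3.84×10^-8)/(4π·8.85×10^-12·(0.125)²) = 2.21×10^4 N/C.

E = 2.21×10^4 N/C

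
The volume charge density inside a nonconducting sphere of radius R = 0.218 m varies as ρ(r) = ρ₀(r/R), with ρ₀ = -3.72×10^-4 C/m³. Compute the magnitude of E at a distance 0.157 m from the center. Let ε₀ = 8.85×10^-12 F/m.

|E| ≈ 1.19e6 N/C

Use a concentric Gaussian sphere at r = 0.157 m (r < R).
Integrate the density: Q_enc = 4π ∫₀^r ρ₀(r'/R)^1 r'² dr' = 4πρ₀ r^4/(4·R) = -3.257e-6 C.
By Gauss's law, ∮E·dA = E·4πr² = Q_enc/ε₀.
E = |Q_enc|/(4πε₀r²) = (3.257e-6)/(4π·8.85×10^-12·(0.157)²) = 1.19×10^6 N/C.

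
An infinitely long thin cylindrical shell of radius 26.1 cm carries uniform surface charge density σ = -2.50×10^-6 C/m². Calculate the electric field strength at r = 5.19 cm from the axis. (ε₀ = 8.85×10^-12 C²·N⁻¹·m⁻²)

Coaxial Gaussian cylinder, radius r = 5.19 cm, length L (r < 26.1 cm, inside the shell).
No charge is enclosed, so Gauss's law gives E·2πrL = 0 ⇒ E = 0.

E = 0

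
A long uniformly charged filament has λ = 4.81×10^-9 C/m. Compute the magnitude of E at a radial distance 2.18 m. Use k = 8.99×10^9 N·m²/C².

By cylindrical symmetry E is radial; use a coaxial Gaussian cylinder of radius 2.18 m and length L.
Q_enc = λL, so λ_enc = 4.81×10^-9 C/m.
Applying ∮E·dA = Q_enc/ε₀ with the end caps contributing no flux:
E = 2k|λ_enc|/r = 2(8.99×10^9)(4.81e-9)/(2.18) = 39.7 N/C.

|E| ≈ 39.7 N/C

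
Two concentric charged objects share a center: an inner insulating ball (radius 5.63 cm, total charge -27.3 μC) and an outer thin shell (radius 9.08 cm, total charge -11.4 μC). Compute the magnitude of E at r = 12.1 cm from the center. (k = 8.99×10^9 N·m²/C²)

Use a concentric Gaussian sphere at r = 12.1 cm (r > 9.08 cm, enclosing both).
Q_enc = (-27.3 μC) + (-11.4 μC) = -3.87e-5 C.
By Gauss's law, ∮E·dA = E·4πr² = Q_enc/ε₀.
E = k|Q_enc|/r² = (8.99×10^9)(3.87e-5)/(0.121)² = 2.38e7 N/C.

E = 2.38×10^7 N/C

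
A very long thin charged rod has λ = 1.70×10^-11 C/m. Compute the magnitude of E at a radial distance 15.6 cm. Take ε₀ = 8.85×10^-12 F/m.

Take a coaxial cylindrical Gaussian surface of radius r = 15.6 cm and length L.
Q_enc = λL, so λ_enc = 1.70e-11 C/m.
Since E is radial and uniform over the curved surface, Φ = E·2πrL = Q_enc/ε₀ = λ_enc L/ε₀.
E = |λ_enc|/(2πε₀r) = (1.70×10^-11)/(2π·8.85×10^-12·0.156) = 1.96 N/C.

E ≈ 1.96 N/C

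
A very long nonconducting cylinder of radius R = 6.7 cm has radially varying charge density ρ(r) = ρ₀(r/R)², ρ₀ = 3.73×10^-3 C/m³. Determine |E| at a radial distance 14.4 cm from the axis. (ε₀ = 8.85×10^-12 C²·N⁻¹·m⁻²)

Coaxial Gaussian cylinder, radius r = 14.4 cm, length L (r > R, full charge per length enclosed).
λ_enc = 2π ∫₀^R ρ₀(r'/R)^2 r' dr' = 2πρ₀R²/4 = 2.63×10^-5 C/m.
Gauss's law: E·2πrL = λ_enc L/ε₀.
E = |λ_enc|/(2πε₀r) = (2.63×10^-5)/(2π·8.85×10^-12·0.144) = 3.28e6 N/C.

|E| = 3.28×10^6 V/m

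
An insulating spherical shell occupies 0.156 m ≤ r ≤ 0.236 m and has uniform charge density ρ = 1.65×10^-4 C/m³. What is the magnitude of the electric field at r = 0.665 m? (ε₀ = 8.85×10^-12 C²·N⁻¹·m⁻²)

E ≈ 1.31e5 V/m

By spherical symmetry E is radial; choose a Gaussian sphere of radius r = 0.665 m (r > 0.236 m, enclosing the whole shell).
Q_enc = ρ·(4π/3)(b³ − a³) = (1.65×10^-4)·(4π/3)·((0.236)³ − (0.156)³) = 6.461×10^-6 C.
Applying ∮E·dA = Q_enc/ε₀ with Φ = E(4πr²):
E = |Q_enc|/(4πε₀r²) = (6.461×10^-6)/(4π·8.85×10^-12·(0.665)²) = 1.31×10^5 N/C.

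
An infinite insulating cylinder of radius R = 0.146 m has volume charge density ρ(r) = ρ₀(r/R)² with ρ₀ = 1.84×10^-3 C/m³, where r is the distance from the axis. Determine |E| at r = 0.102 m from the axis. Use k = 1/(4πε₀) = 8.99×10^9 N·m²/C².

|E| ≈ 2.59×10^6 V/m

Choose a coaxial cylinder of radius r = 0.102 m (arbitrary length L) as the Gaussian surface (r < R).
Integrating ρ over the cross-section to radius r: λ_enc = (2πρ₀/R²) ∫₀^r r'^3 dr' = 2πρ₀ r^4/(4·R²) = 1.468e-5 C/m.
Applying ∮E·dA = Q_enc/ε₀ with the end caps contributing no flux:
E = 2k|λ_enc|/r = 2(8.99×10^9)(1.468×10^-5)/(0.102) = 2.59e6 N/C.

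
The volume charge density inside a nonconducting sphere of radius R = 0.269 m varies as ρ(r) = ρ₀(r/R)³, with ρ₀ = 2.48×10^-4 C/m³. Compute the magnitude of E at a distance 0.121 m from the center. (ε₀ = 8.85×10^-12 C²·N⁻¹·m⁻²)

Take a concentric spherical Gaussian surface of radius r = 0.121 m (r < R).
Q_enc = ∫₀^r ρ(r')·4πr'² dr' = (4πρ₀/R³) ∫₀^r r'^5 dr' = 4πρ₀ r^6/(6·R³) = 8.375e-8 C.
Applying ∮E·dA = Q_enc/ε₀ with Φ = E(4πr²):
E = |Q_enc|/(4πε₀r²) = (8.375e-8)/(4π·8.85×10^-12·(0.121)²) = 5.14×10^4 N/C.

|E| ≈ 5.14×10^4 N/C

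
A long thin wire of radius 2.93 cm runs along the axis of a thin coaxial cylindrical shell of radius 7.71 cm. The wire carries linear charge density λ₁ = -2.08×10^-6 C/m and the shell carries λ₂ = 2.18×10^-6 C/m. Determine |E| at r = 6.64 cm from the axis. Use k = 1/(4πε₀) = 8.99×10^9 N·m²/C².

Take a coaxial cylindrical Gaussian surface of radius r = 6.64 cm and length L (between the conductors, 2.93 cm < r < 7.71 cm).
Only the inner wire is enclosed; the outer shell contributes nothing inside itself. λ_enc = λ₁ = -2.08×10^-6 C/m.
Gauss's law: E·2πrL = λ_enc L/ε₀.
E = 2k|λ_enc|/r = 2(8.99×10^9)(2.08×10^-6)/(0.0664) = 5.63×10^5 N/C.

E ≈ 5.63×10^5 N/C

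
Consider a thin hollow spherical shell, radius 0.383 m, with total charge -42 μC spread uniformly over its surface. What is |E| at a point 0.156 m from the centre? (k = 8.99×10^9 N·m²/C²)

E = 0 (no enclosed charge)

Take a concentric spherical Gaussian surface of radius r = 0.156 m (inside the shell, r < 0.383 m).
No charge lies within this surface, so Q_enc = 0 and Gauss's law gives E·4πr² = 0 ⇒ E = 0.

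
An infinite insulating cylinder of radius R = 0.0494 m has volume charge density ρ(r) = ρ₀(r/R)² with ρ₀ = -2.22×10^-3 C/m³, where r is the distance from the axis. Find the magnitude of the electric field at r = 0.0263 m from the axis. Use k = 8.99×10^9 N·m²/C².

E ≈ 4.67e5 N/C

Choose a coaxial cylinder of radius r = 0.0263 m (arbitrary length L) as the Gaussian surface (r < R).
λ_enc = ∫₀^r ρ(r')·2πr' dr' = (2πρ₀/R²)·r^4/4 = -6.837e-7 C/m.
By Gauss's law (flux through the curved wall only), E·2πrL = λ_enc L/ε₀.
E = 2k|λ_enc|/r = 2(8.99×10^9)(6.837e-7)/(0.0263) = 4.67×10^5 N/C.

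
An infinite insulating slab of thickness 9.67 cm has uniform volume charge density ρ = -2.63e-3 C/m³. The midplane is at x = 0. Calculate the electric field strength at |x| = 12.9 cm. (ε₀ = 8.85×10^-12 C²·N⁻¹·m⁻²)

|E| = 1.44×10^7 N/C

The point |x| = 12.9 cm lies outside the slab (half-thickness 0.04835 m). A symmetric pillbox spanning the full slab encloses Q_enc = ρ·d·A.
Flux = 2EA ⇒ E = |ρ|d/(2ε₀), independent of distance outside.
E = (2.63e-3)(0.0967)/(2·8.85×10^-12) = 1.44×10^7 N/C.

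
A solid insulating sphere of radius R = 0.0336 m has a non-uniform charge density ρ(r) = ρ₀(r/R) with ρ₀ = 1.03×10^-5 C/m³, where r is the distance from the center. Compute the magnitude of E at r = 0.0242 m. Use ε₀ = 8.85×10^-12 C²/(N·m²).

Use a concentric Gaussian sphere at r = 0.0242 m (r < R).
Q_enc = ∫₀^r ρ(r')·4πr'² dr' = (4πρ₀/R) ∫₀^r r'^3 dr' = 4πρ₀ r^4/(4·R) = 3.303×10^-10 C.
Applying ∮E·dA = Q_enc/ε₀ with Φ = E(4πr²):
E = |Q_enc|/(4πε₀r²) = (3.303×10^-10)/(4π·8.85×10^-12·(0.0242)²) = 5.07×10^3 N/C.

E = 5.07×10^3 V/m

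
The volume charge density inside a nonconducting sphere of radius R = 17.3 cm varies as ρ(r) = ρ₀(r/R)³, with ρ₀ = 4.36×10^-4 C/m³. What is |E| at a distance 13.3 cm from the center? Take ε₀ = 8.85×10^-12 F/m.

4.96×10^5 V/m

Take a concentric spherical Gaussian surface of radius r = 13.3 cm (r < R).
Integrate the density: Q_enc = 4π ∫₀^r ρ₀(r'/R)^3 r'² dr' = 4πρ₀ r^6/(6·R³) = 9.762×10^-7 C.
Gauss's law: E·4πr² = Q_enc/ε₀.
E = |Q_enc|/(4πε₀r²) = (9.762×10^-7)/(4π·8.85×10^-12·(0.133)²) = 4.96×10^5 N/C.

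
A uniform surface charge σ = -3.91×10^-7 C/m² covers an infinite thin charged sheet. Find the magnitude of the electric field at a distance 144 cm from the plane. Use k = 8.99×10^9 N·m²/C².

2.21e4 N/C

Choose a cylindrical pillbox piercing the sheet, end faces (area A) parallel to it.
Flux Φ = 2EA and Q_enc = σA, so 2EA = σA/ε₀ ⇒ E = |σ|/(2ε₀), independent of distance.
E = 2πk|σ| = 2π(8.99×10^9)(3.91e-7) = 2.21e4 N/C.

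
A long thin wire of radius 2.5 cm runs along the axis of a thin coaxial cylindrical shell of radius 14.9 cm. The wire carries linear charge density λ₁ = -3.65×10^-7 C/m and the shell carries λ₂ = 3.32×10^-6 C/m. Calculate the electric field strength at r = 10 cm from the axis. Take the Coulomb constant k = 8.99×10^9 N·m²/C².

E ≈ 6.56e4 N/C

Choose a coaxial cylinder of radius r = 10 cm (arbitrary length L) as the Gaussian surface (between the conductors, 2.5 cm < r < 14.9 cm).
Only the inner wire is enclosed; the outer shell contributes nothing inside itself. λ_enc = λ₁ = -3.65×10^-7 C/m.
Since E is radial and uniform over the curved surface, Φ = E·2πrL = Q_enc/ε₀ = λ_enc L/ε₀.
E = 2k|λ_enc|/r = 2(8.99×10^9)(3.65×10^-7)/(0.1) = 6.56×10^4 N/C.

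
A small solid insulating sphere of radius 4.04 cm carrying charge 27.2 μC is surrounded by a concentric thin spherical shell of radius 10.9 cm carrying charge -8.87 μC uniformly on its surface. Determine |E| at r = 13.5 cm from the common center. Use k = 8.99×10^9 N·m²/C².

9.04e6 N/C

Use a concentric Gaussian sphere at r = 13.5 cm (r > 10.9 cm, enclosing both).
Q_enc = (27.2 μC) + (-8.87 μC) = 1.833×10^-5 C.
Applying ∮E·dA = Q_enc/ε₀ with Φ = E(4πr²):
E = k|Q_enc|/r² = (8.99×10^9)(1.833×10^-5)/(0.135)² = 9.04×10^6 N/C.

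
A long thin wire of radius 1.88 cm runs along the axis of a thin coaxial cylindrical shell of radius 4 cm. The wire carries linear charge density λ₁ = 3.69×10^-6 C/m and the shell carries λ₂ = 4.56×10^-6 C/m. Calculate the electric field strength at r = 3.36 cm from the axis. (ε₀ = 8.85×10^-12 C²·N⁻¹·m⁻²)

|E| = 1.97×10^6 N/C

Coaxial Gaussian cylinder, radius r = 3.36 cm, length L (between the conductors, 1.88 cm < r < 4 cm).
Only the inner wire is enclosed; the outer shell contributes nothing inside itself. λ_enc = λ₁ = 3.69×10^-6 C/m.
By Gauss's law (flux through the curved wall only), E·2πrL = λ_enc L/ε₀.
E = |λ_enc|/(2πε₀r) = (3.69×10^-6)/(2π·8.85×10^-12·0.0336) = 1.97×10^6 N/C.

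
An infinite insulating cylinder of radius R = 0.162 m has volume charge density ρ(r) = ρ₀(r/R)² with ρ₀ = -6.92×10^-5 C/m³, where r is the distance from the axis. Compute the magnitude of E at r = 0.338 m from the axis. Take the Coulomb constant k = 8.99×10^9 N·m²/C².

|E| ≈ 1.52×10^5 V/m

By cylindrical symmetry E is radial; use a coaxial Gaussian cylinder of radius 0.338 m and length L (r > R, full charge per length enclosed).
λ_enc = 2π ∫₀^R ρ₀(r'/R)^2 r' dr' = 2πρ₀R²/4 = -2.853×10^-6 C/m.
Applying ∮E·dA = Q_enc/ε₀ with the end caps contributing no flux:
E = 2k|λ_enc|/r = 2(8.99×10^9)(2.853×10^-6)/(0.338) = 1.52×10^5 N/C.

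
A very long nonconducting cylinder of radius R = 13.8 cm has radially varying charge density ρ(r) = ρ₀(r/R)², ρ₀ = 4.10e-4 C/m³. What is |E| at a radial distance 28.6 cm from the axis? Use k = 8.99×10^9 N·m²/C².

E ≈ 7.71×10^5 V/m

By cylindrical symmetry E is radial; use a coaxial Gaussian cylinder of radius 28.6 cm and length L (r > R, full charge per length enclosed).
λ_enc = 2π ∫₀^R ρ₀(r'/R)^2 r' dr' = 2πρ₀R²/4 = 1.226×10^-5 C/m.
Since E is radial and uniform over the curved surface, Φ = E·2πrL = Q_enc/ε₀ = λ_enc L/ε₀.
E = 2k|λ_enc|/r = 2(8.99×10^9)(1.226e-5)/(0.286) = 7.71×10^5 N/C.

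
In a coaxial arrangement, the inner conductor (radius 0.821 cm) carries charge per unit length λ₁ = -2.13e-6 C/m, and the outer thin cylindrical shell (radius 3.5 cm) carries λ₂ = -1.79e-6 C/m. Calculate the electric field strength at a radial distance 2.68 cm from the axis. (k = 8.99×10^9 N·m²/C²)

Take a coaxial cylindrical Gaussian surface of radius r = 2.68 cm and length L (between the conductors, 0.821 cm < r < 3.5 cm).
The shell at 3.5 cm lies outside the Gaussian surface, so λ_enc = λ₁ = -2.13×10^-6 C/m.
Applying ∮E·dA = Q_enc/ε₀ with the end caps contributing no flux:
E = 2k|λ_enc|/r = 2(8.99×10^9)(2.13e-6)/(0.0268) = 1.43×10^6 N/C.

E ≈ 1.43×10^6 N/C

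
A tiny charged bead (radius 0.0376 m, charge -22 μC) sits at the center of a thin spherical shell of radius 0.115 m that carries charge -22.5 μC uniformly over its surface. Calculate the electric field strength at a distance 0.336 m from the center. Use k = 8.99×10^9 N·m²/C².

3.54e6 N/C

Symmetry ⇒ E = E(r) r̂. Gaussian sphere of radius r = 0.336 m (r > 0.115 m, enclosing both).
Q_enc = (-22 μC) + (-22.5 μC) = -4.45×10^-5 C.
Gauss's law: E·4πr² = Q_enc/ε₀.
E = k|Q_enc|/r² = (8.99×10^9)(4.45×10^-5)/(0.336)² = 3.54×10^6 N/C.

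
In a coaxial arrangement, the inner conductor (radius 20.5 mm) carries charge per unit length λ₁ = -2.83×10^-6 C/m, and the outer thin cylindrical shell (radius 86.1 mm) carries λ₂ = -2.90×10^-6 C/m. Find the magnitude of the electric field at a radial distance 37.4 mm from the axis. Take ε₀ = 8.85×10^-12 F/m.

1.36e6 N/C

Choose a coaxial cylinder of radius r = 37.4 mm (arbitrary length L) as the Gaussian surface (between the conductors, 20.5 mm < r < 86.1 mm).
The shell at 86.1 mm lies outside the Gaussian surface, so λ_enc = λ₁ = -2.83e-6 C/m.
Applying ∮E·dA = Q_enc/ε₀ with the end caps contributing no flux:
E = |λ_enc|/(2πε₀r) = (2.83×10^-6)/(2π·8.85×10^-12·0.0374) = 1.36e6 N/C.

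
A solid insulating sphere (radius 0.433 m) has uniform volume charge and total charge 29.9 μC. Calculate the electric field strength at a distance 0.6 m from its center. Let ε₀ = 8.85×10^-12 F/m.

E = 7.47×10^5 N/C

By spherical symmetry E is radial; choose a Gaussian sphere of radius r = 0.6 m (r > R, so the entire charge is enclosed).
Q_enc = 29.9 μC = 2.99×10^-5 C.
Since E is radial and uniform over the Gaussian sphere, Φ = E·4πr² = Q_enc/ε₀.
E = |Q_enc|/(4πε₀r²) = (2.99×10^-5)/(4π·8.85×10^-12·(0.6)²) = 7.47×10^5 N/C.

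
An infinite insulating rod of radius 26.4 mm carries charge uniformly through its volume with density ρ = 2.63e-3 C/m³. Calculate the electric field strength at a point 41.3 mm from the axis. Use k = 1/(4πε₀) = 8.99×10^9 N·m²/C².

2.51×10^6 V/m

Take a coaxial cylindrical Gaussian surface of radius r = 41.3 mm and length L (r > 26.4 mm, full cross-section enclosed).
λ_enc = ρ·πR² = (2.63e-3)π(0.0264)² = 5.759e-6 C/m.
Since E is radial and uniform over the curved surface, Φ = E·2πrL = Q_enc/ε₀ = λ_enc L/ε₀.
E = 2k|λ_enc|/r = 2(8.99×10^9)(5.759×10^-6)/(0.0413) = 2.51×10^6 N/C.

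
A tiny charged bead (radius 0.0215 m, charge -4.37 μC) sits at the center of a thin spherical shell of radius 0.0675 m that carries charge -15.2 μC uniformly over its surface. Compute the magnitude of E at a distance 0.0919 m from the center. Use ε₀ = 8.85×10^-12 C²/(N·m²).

|E| = 2.08e7 N/C

Symmetry ⇒ E = E(r) r̂. Gaussian sphere of radius r = 0.0919 m (r > 0.0675 m, enclosing both).
Q_enc = (-4.37 μC) + (-15.2 μC) = -1.957×10^-5 C.
Gauss's law: E·4πr² = Q_enc/ε₀.
E = |Q_enc|/(4πε₀r²) = (1.957×10^-5)/(4π·8.85×10^-12·(0.0919)²) = 2.08e7 N/C.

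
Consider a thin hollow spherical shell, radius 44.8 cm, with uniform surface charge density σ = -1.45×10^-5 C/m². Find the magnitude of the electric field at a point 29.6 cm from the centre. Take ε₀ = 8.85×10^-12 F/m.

Symmetry ⇒ E = E(r) r̂. Gaussian sphere of radius r = 29.6 cm (inside the shell, r < 44.8 cm).
All the charge is outside the Gaussian surface: Q_enc = 0, hence E = 0 everywhere inside the shell.

|E| = 0 N/C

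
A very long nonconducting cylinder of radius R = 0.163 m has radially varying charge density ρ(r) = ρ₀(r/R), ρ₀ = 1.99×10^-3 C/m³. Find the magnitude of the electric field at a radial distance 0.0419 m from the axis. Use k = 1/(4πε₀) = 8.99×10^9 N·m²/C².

E = 8.07×10^5 N/C

Coaxial Gaussian cylinder, radius r = 0.0419 m, length L (r < R).
λ_enc = ∫₀^r ρ(r')·2πr' dr' = (2πρ₀/R)·r^3/3 = 1.881×10^-6 C/m.
Gauss's law: E·2πrL = λ_enc L/ε₀.
E = 2k|λ_enc|/r = 2(8.99×10^9)(1.881×10^-6)/(0.0419) = 8.07×10^5 N/C.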